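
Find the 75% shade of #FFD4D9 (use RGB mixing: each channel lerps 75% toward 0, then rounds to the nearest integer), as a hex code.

#403536

#FFD4D9 is rgb(255, 212, 217).
Per channel, c → c + 0.75(0 − c):
  R: 255 − 191.25 = 63.75 → 64
  G: 212 + 0.75×(0−212) = 212 − 159 = 53 → 53
  B: 217 − 162.75 = 54.25 → 54
rgb(64, 53, 54) = #403536.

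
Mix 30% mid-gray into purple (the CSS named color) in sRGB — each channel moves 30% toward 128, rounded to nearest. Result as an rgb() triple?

rgb(128, 38, 128)

CSS purple is rgb(128, 0, 128).
Lerp each channel 30% toward 128:
  R: 128 + 0.3×(128−128) = 128 + 0 = 128 → 128
  G: 0 + 0.3×(128−0) = 0 + 38.4 = 38.4 → 38
  B: 128 + 0.3×(128−128) = 128 + 0 = 128 → 128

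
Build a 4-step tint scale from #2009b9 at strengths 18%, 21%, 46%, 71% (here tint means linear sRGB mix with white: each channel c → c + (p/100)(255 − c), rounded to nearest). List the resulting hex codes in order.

#4835c6, #4f3dc8, #877ad9, #beb8eb

#2009b9 is rgb(32, 9, 185).
18%: (32 + 40.14 = 72.14→72, 9 + 44.28 = 53.28→53, 185 + 12.6 = 197.6→198) → #4835c6
21%: (32 + 46.83 = 78.83→79, 9 + 51.66 = 60.66→61, 185 + 14.7 = 199.7→200) → #4f3dc8
46%: (32 + 102.58 = 134.58→135, 9 + 113.16 = 122.16→122, 185 + 32.2 = 217.2→217) → #877ad9
71%: (32 + 158.33 = 190.33→190, 9 + 174.66 = 183.66→184, 185 + 49.7 = 234.7→235) → #beb8eb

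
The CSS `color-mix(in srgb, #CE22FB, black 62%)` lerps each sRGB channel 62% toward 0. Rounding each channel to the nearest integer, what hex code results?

#4E0D5F

#CE22FB is rgb(206, 34, 251).
A 62% shade moves each channel 62% toward 0:
  R: 206 + 0.62×(0−206) = 206 − 127.72 = 78.28 → 78
  G: 34 + 0.62×(0−34) = 34 − 21.08 = 12.92 → 13
  B: 251 + 0.62×(0−251) = 251 − 155.62 = 95.38 → 95
rgb(78, 13, 95) = #4E0D5F.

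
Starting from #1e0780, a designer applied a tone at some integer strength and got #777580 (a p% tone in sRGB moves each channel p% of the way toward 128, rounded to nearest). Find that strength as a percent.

#1e0780 is rgb(30, 7, 128); #777580 is rgb(119, 117, 128).
On the G channel (widest range): 117 ≈ 7 + (p/100)(128 − 7), so p ≈ 100×(117 − 7)/(128 − 7) = 11000/121 = 90.91.
p = 91 reproduces all three channels after rounding.

91%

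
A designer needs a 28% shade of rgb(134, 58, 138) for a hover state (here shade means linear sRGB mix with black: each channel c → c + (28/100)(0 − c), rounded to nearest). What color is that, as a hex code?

A 28% shade moves each channel 28% toward 0:
  R: 134 + 0.28×(0−134) = 134 − 37.52 = 96.48 → 96
  G: 58 + 0.28×(0−58) = 58 − 16.24 = 41.76 → 42
  B: 138 + 0.28×(0−138) = 138 − 38.64 = 99.36 → 99
rgb(96, 42, 99) = #602A63.

#602A63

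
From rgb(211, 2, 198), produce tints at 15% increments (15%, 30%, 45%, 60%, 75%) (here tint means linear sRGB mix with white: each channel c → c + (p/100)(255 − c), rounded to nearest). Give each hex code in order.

15%: (211 + 6.6 = 217.6→218, 2 + 37.95 = 39.95→40, 198 + 8.55 = 206.55→207) → #da28cf
30%: (211 + 13.2 = 224.2→224, 2 + 75.9 = 77.9→78, 198 + 17.1 = 215.1→215) → #e04ed7
45%: (211 + 19.8 = 230.8→231, 2 + 113.85 = 115.85→116, 198 + 25.65 = 223.65→224) → #e774e0
60%: (211 + 26.4 = 237.4→237, 2 + 151.8 = 153.8→154, 198 + 34.2 = 232.2→232) → #ed9ae8
75%: (211 + 33 = 244→244, 2 + 189.75 = 191.75→192, 198 + 42.75 = 240.75→241) → #f4c0f1

#da28cf, #e04ed7, #e774e0, #ed9ae8, #f4c0f1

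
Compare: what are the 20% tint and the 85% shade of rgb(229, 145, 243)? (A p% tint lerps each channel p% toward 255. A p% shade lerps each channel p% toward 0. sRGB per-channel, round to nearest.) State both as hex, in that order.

#EAA7F5, #221624

20% tint:
  R: 229 + 5.2 = 234.2 → 234
  G: 145 + 0.2×(255−145) = 145 + 22 = 167 → 167
  B: 243 + 0.2×(255−243) = 243 + 2.4 = 245.4 → 245
  → #EAA7F5
85% shade:
  R: 229 + 0.85×(0−229) = 229 − 194.65 = 34.35 → 34
  G: 145 + 0.85×(0−145) = 145 − 123.25 = 21.75 → 22
  B: 243 + 0.85×(0−243) = 243 − 206.55 = 36.45 → 36
  → #221624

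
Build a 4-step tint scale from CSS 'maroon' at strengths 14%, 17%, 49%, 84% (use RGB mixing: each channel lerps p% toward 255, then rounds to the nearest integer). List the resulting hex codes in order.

#922424, #962b2b, #be7d7d, #ebd6d6

CSS maroon is rgb(128, 0, 0).
14%: (128 + 17.78 = 145.78→146, 0 + 35.7 = 35.7→36, 0 + 35.7 = 35.7→36) → #922424
17%: (128 + 21.59 = 149.59→150, 0 + 43.35 = 43.35→43, 0 + 43.35 = 43.35→43) → #962b2b
49%: (128 + 62.23 = 190.23→190, 0 + 124.95 = 124.95→125, 0 + 124.95 = 124.95→125) → #be7d7d
84%: (128 + 106.68 = 234.68→235, 0 + 214.2 = 214.2→214, 0 + 214.2 = 214.2→214) → #ebd6d6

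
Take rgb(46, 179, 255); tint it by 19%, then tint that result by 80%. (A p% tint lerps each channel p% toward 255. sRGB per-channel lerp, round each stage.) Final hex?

Lerp each channel 19% toward 255:
  R: 46 + 0.19×(255−46) = 46 + 39.71 = 85.71 → 86
  G: 179 + 14.44 = 193.44 → 193
  B: 255 + 0 = 255 → 255
After the tint: rgb(86, 193, 255) = #56C1FF.
Per channel, c → c + 0.8(255 − c):
  R: 86 + 135.2 = 221.2 → 221
  G: 193 + 0.8×(255−193) = 193 + 49.6 = 242.6 → 243
  B: 255 + 0.8×(255−255) = 255 + 0 = 255 → 255
rgb(221, 243, 255) = #DDF3FF.

#DDF3FF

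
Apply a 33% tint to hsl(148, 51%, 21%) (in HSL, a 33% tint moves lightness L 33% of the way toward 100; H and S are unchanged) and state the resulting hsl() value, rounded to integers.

hsl(148, 51%, 47%)

L moves 33% from 21 toward 100: 21 + 26.07 = 47.07 → 47.
H and S are unchanged.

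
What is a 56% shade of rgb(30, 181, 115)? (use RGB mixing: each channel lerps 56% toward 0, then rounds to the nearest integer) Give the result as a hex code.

#0D5033

Per channel, c → c + 0.56(0 − c):
  R: 30 − 16.8 = 13.2 → 13
  G: 181 + 0.56×(0−181) = 181 − 101.36 = 79.64 → 80
  B: 115 + 0.56×(0−115) = 115 − 64.4 = 50.6 → 51
rgb(13, 80, 51) = #0D5033.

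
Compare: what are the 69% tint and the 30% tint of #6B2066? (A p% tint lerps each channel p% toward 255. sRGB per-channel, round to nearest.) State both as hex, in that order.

#D1BAD0, #976394

#6B2066 is rgb(107, 32, 102).
69% tint:
  R: 107 + 0.69×(255−107) = 107 + 102.12 = 209.12 → 209
  G: 32 + 0.69×(255−32) = 32 + 153.87 = 185.87 → 186
  B: 102 + 105.57 = 207.57 → 208
  → #D1BAD0
30% tint:
  R: 107 + 0.3×(255−107) = 107 + 44.4 = 151.4 → 151
  G: 32 + 0.3×(255−32) = 32 + 66.9 = 98.9 → 99
  B: 102 + 45.9 = 147.9 → 148
  → #976394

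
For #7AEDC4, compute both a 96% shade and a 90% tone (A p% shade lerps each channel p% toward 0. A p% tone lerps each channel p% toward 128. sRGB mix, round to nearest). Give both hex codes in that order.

#050908, #7F8B87

#7AEDC4 is rgb(122, 237, 196).
96% shade:
  R: 122 − 117.12 = 4.88 → 5
  G: 237 − 227.52 = 9.48 → 9
  B: 196 + 0.96×(0−196) = 196 − 188.16 = 7.84 → 8
  → #050908
90% tone:
  R: 122 + 0.9×(128−122) = 122 + 5.4 = 127.4 → 127
  G: 237 − 98.1 = 138.9 → 139
  B: 196 + 0.9×(128−196) = 196 − 61.2 = 134.8 → 135
  → #7F8B87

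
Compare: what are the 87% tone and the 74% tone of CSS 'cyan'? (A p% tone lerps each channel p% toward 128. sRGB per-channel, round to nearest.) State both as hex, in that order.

#6f9191, #5fa1a1

CSS cyan is rgb(0, 255, 255).
87% tone:
  R: 0 + 111.36 = 111.36 → 111
  G: 255 + 0.87×(128−255) = 255 − 110.49 = 144.51 → 145
  B: 255 − 110.49 = 144.51 → 145
  → #6f9191
74% tone:
  R: 0 + 94.72 = 94.72 → 95
  G: 255 + 0.74×(128−255) = 255 − 93.98 = 161.02 → 161
  B: 255 + 0.74×(128−255) = 255 − 93.98 = 161.02 → 161
  → #5fa1a1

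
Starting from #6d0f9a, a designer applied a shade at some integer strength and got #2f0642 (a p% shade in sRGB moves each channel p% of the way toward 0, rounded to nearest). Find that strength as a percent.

57%

#6d0f9a is rgb(109, 15, 154); #2f0642 is rgb(47, 6, 66).
On the B channel (widest range): 66 ≈ 154 + (p/100)(0 − 154), so p ≈ 100×(66 − 154)/(0 − 154) = -8800/-154 = 57.14.
p = 57 reproduces all three channels after rounding.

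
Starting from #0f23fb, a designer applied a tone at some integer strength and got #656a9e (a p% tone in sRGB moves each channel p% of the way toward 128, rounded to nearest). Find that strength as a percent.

#0f23fb is rgb(15, 35, 251); #656a9e is rgb(101, 106, 158).
On the B channel (widest range): 158 ≈ 251 + (p/100)(128 − 251), so p ≈ 100×(158 − 251)/(128 − 251) = -9300/-123 = 75.61.
p = 76 reproduces all three channels after rounding.

76%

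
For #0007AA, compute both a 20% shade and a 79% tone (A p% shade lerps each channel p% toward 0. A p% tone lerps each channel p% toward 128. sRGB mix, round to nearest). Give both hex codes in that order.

#0007AA is rgb(0, 7, 170).
20% shade:
  R: 0 + 0 = 0 → 0
  G: 7 + 0.2×(0−7) = 7 − 1.4 = 5.6 → 6
  B: 170 + 0.2×(0−170) = 170 − 34 = 136 → 136
  → #000688
79% tone:
  R: 0 + 0.79×(128−0) = 0 + 101.12 = 101.12 → 101
  G: 7 + 95.59 = 102.59 → 103
  B: 170 + 0.79×(128−170) = 170 − 33.18 = 136.82 → 137
  → #656789

#000688, #656789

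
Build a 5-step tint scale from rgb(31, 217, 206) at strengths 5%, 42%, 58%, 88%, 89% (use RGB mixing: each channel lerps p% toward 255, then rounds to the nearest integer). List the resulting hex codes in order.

#2ADBD0, #7DE9E3, #A1EFEA, #E4FAF9, #E6FBFA

5%: (31 + 11.2 = 42.2→42, 217 + 1.9 = 218.9→219, 206 + 2.45 = 208.45→208) → #2ADBD0
42%: (31 + 94.08 = 125.08→125, 217 + 15.96 = 232.96→233, 206 + 20.58 = 226.58→227) → #7DE9E3
58%: (31 + 129.92 = 160.92→161, 217 + 22.04 = 239.04→239, 206 + 28.42 = 234.42→234) → #A1EFEA
88%: (31 + 197.12 = 228.12→228, 217 + 33.44 = 250.44→250, 206 + 43.12 = 249.12→249) → #E4FAF9
89%: (31 + 199.36 = 230.36→230, 217 + 33.82 = 250.82→251, 206 + 43.61 = 249.61→250) → #E6FBFA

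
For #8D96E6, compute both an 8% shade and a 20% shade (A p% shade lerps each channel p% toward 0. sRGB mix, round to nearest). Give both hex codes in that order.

#828AD4, #7178B8

#8D96E6 is rgb(141, 150, 230).
8% shade:
  R: 141 − 11.28 = 129.72 → 130
  G: 150 + 0.08×(0−150) = 150 − 12 = 138 → 138
  B: 230 + 0.08×(0−230) = 230 − 18.4 = 211.6 → 212
  → #828AD4
20% shade:
  R: 141 + 0.2×(0−141) = 141 − 28.2 = 112.8 → 113
  G: 150 + 0.2×(0−150) = 150 − 30 = 120 → 120
  B: 230 − 46 = 184 → 184
  → #7178B8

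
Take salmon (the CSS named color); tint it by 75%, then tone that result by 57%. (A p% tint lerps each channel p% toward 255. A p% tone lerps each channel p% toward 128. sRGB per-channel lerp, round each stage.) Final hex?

#b6a9a8

CSS salmon is rgb(250, 128, 114).
A 75% tint moves each channel 75% toward 255:
  R: 250 + 0.75×(255−250) = 250 + 3.75 = 253.75 → 254
  G: 128 + 0.75×(255−128) = 128 + 95.25 = 223.25 → 223
  B: 114 + 0.75×(255−114) = 114 + 105.75 = 219.75 → 220
After the tint: rgb(254, 223, 220) = #fedfdc.
A 57% tone moves each channel 57% toward 128:
  R: 254 + 0.57×(128−254) = 254 − 71.82 = 182.18 → 182
  G: 223 + 0.57×(128−223) = 223 − 54.15 = 168.85 → 169
  B: 220 + 0.57×(128−220) = 220 − 52.44 = 167.56 → 168
rgb(182, 169, 168) = #b6a9a8.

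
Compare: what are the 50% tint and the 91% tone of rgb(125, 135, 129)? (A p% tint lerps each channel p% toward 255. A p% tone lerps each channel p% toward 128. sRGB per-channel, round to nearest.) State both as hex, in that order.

#BEC3C0, #808180

50% tint:
  R: 125 + 0.5×(255−125) = 125 + 65 = 190 → 190
  G: 135 + 0.5×(255−135) = 135 + 60 = 195 → 195
  B: 129 + 63 = 192 → 192
  → #BEC3C0
91% tone:
  R: 125 + 2.73 = 127.73 → 128
  G: 135 + 0.91×(128−135) = 135 − 6.37 = 128.63 → 129
  B: 129 + 0.91×(128−129) = 129 − 0.91 = 128.09 → 128
  → #808180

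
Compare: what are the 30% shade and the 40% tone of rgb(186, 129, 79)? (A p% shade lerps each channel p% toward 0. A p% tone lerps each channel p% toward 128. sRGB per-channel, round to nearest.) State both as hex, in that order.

#825a37, #a38163

30% shade:
  R: 186 + 0.3×(0−186) = 186 − 55.8 = 130.2 → 130
  G: 129 + 0.3×(0−129) = 129 − 38.7 = 90.3 → 90
  B: 79 − 23.7 = 55.3 → 55
  → #825a37
40% tone:
  R: 186 − 23.2 = 162.8 → 163
  G: 129 − 0.4 = 128.6 → 129
  B: 79 + 0.4×(128−79) = 79 + 19.6 = 98.6 → 99
  → #a38163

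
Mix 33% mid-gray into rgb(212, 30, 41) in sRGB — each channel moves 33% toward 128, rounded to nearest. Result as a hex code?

A 33% tone moves each channel 33% toward 128:
  R: 212 − 27.72 = 184.28 → 184
  G: 30 + 0.33×(128−30) = 30 + 32.34 = 62.34 → 62
  B: 41 + 0.33×(128−41) = 41 + 28.71 = 69.71 → 70
rgb(184, 62, 70) = #B83E46.

#B83E46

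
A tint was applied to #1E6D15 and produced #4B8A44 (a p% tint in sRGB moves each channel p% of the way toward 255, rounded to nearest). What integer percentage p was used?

20%

#1E6D15 is rgb(30, 109, 21); #4B8A44 is rgb(75, 138, 68).
On the B channel (widest range): 68 ≈ 21 + (p/100)(255 − 21), so p ≈ 100×(68 − 21)/(255 − 21) = 4700/234 = 20.09.
p = 20 reproduces all three channels after rounding.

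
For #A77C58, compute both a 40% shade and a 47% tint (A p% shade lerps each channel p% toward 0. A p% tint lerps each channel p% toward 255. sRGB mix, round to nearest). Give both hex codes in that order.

#A77C58 is rgb(167, 124, 88).
40% shade:
  R: 167 + 0.4×(0−167) = 167 − 66.8 = 100.2 → 100
  G: 124 − 49.6 = 74.4 → 74
  B: 88 + 0.4×(0−88) = 88 − 35.2 = 52.8 → 53
  → #644A35
47% tint:
  R: 167 + 41.36 = 208.36 → 208
  G: 124 + 0.47×(255−124) = 124 + 61.57 = 185.57 → 186
  B: 88 + 78.49 = 166.49 → 166
  → #D0BAA6

#644A35, #D0BAA6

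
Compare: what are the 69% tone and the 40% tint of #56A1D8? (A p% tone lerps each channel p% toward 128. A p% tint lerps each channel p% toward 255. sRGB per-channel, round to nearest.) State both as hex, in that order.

#56A1D8 is rgb(86, 161, 216).
69% tone:
  R: 86 + 0.69×(128−86) = 86 + 28.98 = 114.98 → 115
  G: 161 + 0.69×(128−161) = 161 − 22.77 = 138.23 → 138
  B: 216 − 60.72 = 155.28 → 155
  → #738A9B
40% tint:
  R: 86 + 0.4×(255−86) = 86 + 67.6 = 153.6 → 154
  G: 161 + 0.4×(255−161) = 161 + 37.6 = 198.6 → 199
  B: 216 + 0.4×(255−216) = 216 + 15.6 = 231.6 → 232
  → #9AC7E8

#738A9B, #9AC7E8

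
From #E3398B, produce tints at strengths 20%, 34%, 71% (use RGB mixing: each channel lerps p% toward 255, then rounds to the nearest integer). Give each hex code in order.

#E3398B is rgb(227, 57, 139).
20%: (227 + 5.6 = 232.6→233, 57 + 39.6 = 96.6→97, 139 + 23.2 = 162.2→162) → #E961A2
34%: (227 + 9.52 = 236.52→237, 57 + 67.32 = 124.32→124, 139 + 39.44 = 178.44→178) → #ED7CB2
71%: (227 + 19.88 = 246.88→247, 57 + 140.58 = 197.58→198, 139 + 82.36 = 221.36→221) → #F7C6DD

#E961A2, #ED7CB2, #F7C6DD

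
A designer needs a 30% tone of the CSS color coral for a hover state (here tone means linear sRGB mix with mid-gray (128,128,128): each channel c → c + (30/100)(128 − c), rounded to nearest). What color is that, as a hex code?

CSS coral is rgb(255, 127, 80).
Per channel, c → c + 0.3(128 − c):
  R: 255 − 38.1 = 216.9 → 217
  G: 127 + 0.3 = 127.3 → 127
  B: 80 + 14.4 = 94.4 → 94
rgb(217, 127, 94) = #d97f5e.

#d97f5e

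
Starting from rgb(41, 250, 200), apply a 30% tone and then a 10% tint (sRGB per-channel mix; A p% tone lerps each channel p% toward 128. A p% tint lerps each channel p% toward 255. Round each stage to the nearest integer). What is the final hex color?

#56D9BA

Per channel, c → c + 0.3(128 − c):
  R: 41 + 26.1 = 67.1 → 67
  G: 250 − 36.6 = 213.4 → 213
  B: 200 − 21.6 = 178.4 → 178
After the tone: rgb(67, 213, 178) = #43D5B2.
Per channel, c → c + 0.1(255 − c):
  R: 67 + 0.1×(255−67) = 67 + 18.8 = 85.8 → 86
  G: 213 + 0.1×(255−213) = 213 + 4.2 = 217.2 → 217
  B: 178 + 7.7 = 185.7 → 186
rgb(86, 217, 186) = #56D9BA.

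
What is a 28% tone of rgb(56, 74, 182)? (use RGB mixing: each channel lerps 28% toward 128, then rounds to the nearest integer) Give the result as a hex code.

#4C59A7

Per channel, c → c + 0.28(128 − c):
  R: 56 + 0.28×(128−56) = 56 + 20.16 = 76.16 → 76
  G: 74 + 15.12 = 89.12 → 89
  B: 182 − 15.12 = 166.88 → 167
rgb(76, 89, 167) = #4C59A7.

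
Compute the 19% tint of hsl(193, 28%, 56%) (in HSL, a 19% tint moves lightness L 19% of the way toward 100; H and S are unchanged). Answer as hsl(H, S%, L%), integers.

hsl(193, 28%, 64%)

L moves 19% from 56 toward 100: 56 + 8.36 = 64.36 → 64.
H and S are unchanged.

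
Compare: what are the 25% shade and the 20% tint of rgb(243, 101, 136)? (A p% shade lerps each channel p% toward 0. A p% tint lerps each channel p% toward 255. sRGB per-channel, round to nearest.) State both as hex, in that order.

#B64C66, #F584A0

25% shade:
  R: 243 + 0.25×(0−243) = 243 − 60.75 = 182.25 → 182
  G: 101 + 0.25×(0−101) = 101 − 25.25 = 75.75 → 76
  B: 136 + 0.25×(0−136) = 136 − 34 = 102 → 102
  → #B64C66
20% tint:
  R: 243 + 0.2×(255−243) = 243 + 2.4 = 245.4 → 245
  G: 101 + 30.8 = 131.8 → 132
  B: 136 + 0.2×(255−136) = 136 + 23.8 = 159.8 → 160
  → #F584A0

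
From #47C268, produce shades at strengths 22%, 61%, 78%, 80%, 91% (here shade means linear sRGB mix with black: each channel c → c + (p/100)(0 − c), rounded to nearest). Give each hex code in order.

#47C268 is rgb(71, 194, 104).
22%: (71 − 15.62 = 55.38→55, 194 − 42.68 = 151.32→151, 104 − 22.88 = 81.12→81) → #379751
61%: (71 − 43.31 = 27.69→28, 194 − 118.34 = 75.66→76, 104 − 63.44 = 40.56→41) → #1C4C29
78%: (71 − 55.38 = 15.62→16, 194 − 151.32 = 42.68→43, 104 − 81.12 = 22.88→23) → #102B17
80%: (71 − 56.8 = 14.2→14, 194 − 155.2 = 38.8→39, 104 − 83.2 = 20.8→21) → #0E2715
91%: (71 − 64.61 = 6.39→6, 194 − 176.54 = 17.46→17, 104 − 94.64 = 9.36→9) → #061109

#379751, #1C4C29, #102B17, #0E2715, #061109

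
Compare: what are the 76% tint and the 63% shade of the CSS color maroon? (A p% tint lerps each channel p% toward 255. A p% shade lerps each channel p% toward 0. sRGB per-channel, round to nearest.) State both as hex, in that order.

CSS maroon is rgb(128, 0, 0).
76% tint:
  R: 128 + 0.76×(255−128) = 128 + 96.52 = 224.52 → 225
  G: 0 + 0.76×(255−0) = 0 + 193.8 = 193.8 → 194
  B: 0 + 0.76×(255−0) = 0 + 193.8 = 193.8 → 194
  → #E1C2C2
63% shade:
  R: 128 + 0.63×(0−128) = 128 − 80.64 = 47.36 → 47
  G: 0 + 0.63×(0−0) = 0 + 0 = 0 → 0
  B: 0 + 0.63×(0−0) = 0 + 0 = 0 → 0
  → #2F0000

#E1C2C2, #2F0000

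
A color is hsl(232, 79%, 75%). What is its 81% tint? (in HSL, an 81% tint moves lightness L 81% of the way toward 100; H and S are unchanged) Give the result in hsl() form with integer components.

hsl(232, 79%, 95%)

L moves 81% from 75 toward 100: 75 + 20.25 = 95.25 → 95.
H and S are unchanged.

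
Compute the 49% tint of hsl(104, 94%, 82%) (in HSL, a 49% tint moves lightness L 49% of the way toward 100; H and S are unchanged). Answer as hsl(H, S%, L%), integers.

L moves 49% from 82 toward 100: 82 + 8.82 = 90.82 → 91.
H and S are unchanged.

hsl(104, 94%, 91%)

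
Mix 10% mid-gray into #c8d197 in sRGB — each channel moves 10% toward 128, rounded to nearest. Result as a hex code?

#c1c995

#c8d197 is rgb(200, 209, 151).
Lerp each channel 10% toward 128:
  R: 200 + 0.1×(128−200) = 200 − 7.2 = 192.8 → 193
  G: 209 + 0.1×(128−209) = 209 − 8.1 = 200.9 → 201
  B: 151 + 0.1×(128−151) = 151 − 2.3 = 148.7 → 149
rgb(193, 201, 149) = #c1c995.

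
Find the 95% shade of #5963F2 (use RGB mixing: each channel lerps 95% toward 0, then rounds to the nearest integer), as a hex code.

#5963F2 is rgb(89, 99, 242).
Lerp each channel 95% toward 0:
  R: 89 − 84.55 = 4.45 → 4
  G: 99 − 94.05 = 4.95 → 5
  B: 242 − 229.9 = 12.1 → 12
rgb(4, 5, 12) = #04050C.

#04050C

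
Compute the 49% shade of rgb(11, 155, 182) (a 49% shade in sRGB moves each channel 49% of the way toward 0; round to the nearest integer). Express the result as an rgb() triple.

Per channel, c → c + 0.49(0 − c):
  R: 11 + 0.49×(0−11) = 11 − 5.39 = 5.61 → 6
  G: 155 − 75.95 = 79.05 → 79
  B: 182 − 89.18 = 92.82 → 93

rgb(6, 79, 93)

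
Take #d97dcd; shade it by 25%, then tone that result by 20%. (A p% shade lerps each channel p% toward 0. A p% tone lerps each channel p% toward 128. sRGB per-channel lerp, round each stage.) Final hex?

#9c6595

#d97dcd is rgb(217, 125, 205).
Per channel, c → c + 0.25(0 − c):
  R: 217 + 0.25×(0−217) = 217 − 54.25 = 162.75 → 163
  G: 125 + 0.25×(0−125) = 125 − 31.25 = 93.75 → 94
  B: 205 − 51.25 = 153.75 → 154
After the shade: rgb(163, 94, 154) = #a35e9a.
Per channel, c → c + 0.2(128 − c):
  R: 163 + 0.2×(128−163) = 163 − 7 = 156 → 156
  G: 94 + 0.2×(128−94) = 94 + 6.8 = 100.8 → 101
  B: 154 + 0.2×(128−154) = 154 − 5.2 = 148.8 → 149
rgb(156, 101, 149) = #9c6595.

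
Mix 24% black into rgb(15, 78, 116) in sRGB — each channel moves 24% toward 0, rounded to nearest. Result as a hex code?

A 24% shade moves each channel 24% toward 0:
  R: 15 + 0.24×(0−15) = 15 − 3.6 = 11.4 → 11
  G: 78 + 0.24×(0−78) = 78 − 18.72 = 59.28 → 59
  B: 116 − 27.84 = 88.16 → 88
rgb(11, 59, 88) = #0b3b58.

#0b3b58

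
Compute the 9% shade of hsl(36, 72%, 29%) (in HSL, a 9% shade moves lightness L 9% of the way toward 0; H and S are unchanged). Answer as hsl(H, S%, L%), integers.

hsl(36, 72%, 26%)

L moves 9% from 29 toward 0: 29 − 2.61 = 26.39 → 26.
H and S are unchanged.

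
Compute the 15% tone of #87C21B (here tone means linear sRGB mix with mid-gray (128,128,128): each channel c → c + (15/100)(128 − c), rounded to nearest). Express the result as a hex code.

#87C21B is rgb(135, 194, 27).
Lerp each channel 15% toward 128:
  R: 135 + 0.15×(128−135) = 135 − 1.05 = 133.95 → 134
  G: 194 − 9.9 = 184.1 → 184
  B: 27 + 0.15×(128−27) = 27 + 15.15 = 42.15 → 42
rgb(134, 184, 42) = #86B82A.

#86B82A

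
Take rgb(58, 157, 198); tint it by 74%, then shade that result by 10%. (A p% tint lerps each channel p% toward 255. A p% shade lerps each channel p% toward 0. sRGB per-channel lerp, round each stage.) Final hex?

#B8CFD8

Lerp each channel 74% toward 255:
  R: 58 + 145.78 = 203.78 → 204
  G: 157 + 72.52 = 229.52 → 230
  B: 198 + 0.74×(255−198) = 198 + 42.18 = 240.18 → 240
After the tint: rgb(204, 230, 240) = #CCE6F0.
Lerp each channel 10% toward 0:
  R: 204 + 0.1×(0−204) = 204 − 20.4 = 183.6 → 184
  G: 230 + 0.1×(0−230) = 230 − 23 = 207 → 207
  B: 240 − 24 = 216 → 216
rgb(184, 207, 216) = #B8CFD8.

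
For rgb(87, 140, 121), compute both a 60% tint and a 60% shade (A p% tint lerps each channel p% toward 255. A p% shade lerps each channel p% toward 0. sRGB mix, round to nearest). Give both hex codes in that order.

#bcd1c9, #233830

60% tint:
  R: 87 + 100.8 = 187.8 → 188
  G: 140 + 0.6×(255−140) = 140 + 69 = 209 → 209
  B: 121 + 80.4 = 201.4 → 201
  → #bcd1c9
60% shade:
  R: 87 − 52.2 = 34.8 → 35
  G: 140 − 84 = 56 → 56
  B: 121 − 72.6 = 48.4 → 48
  → #233830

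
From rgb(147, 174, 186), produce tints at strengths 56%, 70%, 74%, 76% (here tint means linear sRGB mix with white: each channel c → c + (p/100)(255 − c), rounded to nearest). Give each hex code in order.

56%: (147 + 60.48 = 207.48→207, 174 + 45.36 = 219.36→219, 186 + 38.64 = 224.64→225) → #CFDBE1
70%: (147 + 75.6 = 222.6→223, 174 + 56.7 = 230.7→231, 186 + 48.3 = 234.3→234) → #DFE7EA
74%: (147 + 79.92 = 226.92→227, 174 + 59.94 = 233.94→234, 186 + 51.06 = 237.06→237) → #E3EAED
76%: (147 + 82.08 = 229.08→229, 174 + 61.56 = 235.56→236, 186 + 52.44 = 238.44→238) → #E5ECEE

#CFDBE1, #DFE7EA, #E3EAED, #E5ECEE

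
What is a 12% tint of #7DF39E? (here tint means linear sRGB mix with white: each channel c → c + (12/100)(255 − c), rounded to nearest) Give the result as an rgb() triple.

rgb(141, 244, 170)

#7DF39E is rgb(125, 243, 158).
Per channel, c → c + 0.12(255 − c):
  R: 125 + 15.6 = 140.6 → 141
  G: 243 + 0.12×(255−243) = 243 + 1.44 = 244.44 → 244
  B: 158 + 11.64 = 169.64 → 170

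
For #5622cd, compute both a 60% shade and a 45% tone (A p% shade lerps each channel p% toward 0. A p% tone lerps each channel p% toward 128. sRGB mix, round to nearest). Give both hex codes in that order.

#5622cd is rgb(86, 34, 205).
60% shade:
  R: 86 + 0.6×(0−86) = 86 − 51.6 = 34.4 → 34
  G: 34 − 20.4 = 13.6 → 14
  B: 205 − 123 = 82 → 82
  → #220e52
45% tone:
  R: 86 + 18.9 = 104.9 → 105
  G: 34 + 42.3 = 76.3 → 76
  B: 205 − 34.65 = 170.35 → 170
  → #694caa

#220e52, #694caa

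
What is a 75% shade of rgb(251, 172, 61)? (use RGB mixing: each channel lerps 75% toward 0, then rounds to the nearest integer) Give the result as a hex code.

#3F2B0F

A 75% shade moves each channel 75% toward 0:
  R: 251 − 188.25 = 62.75 → 63
  G: 172 + 0.75×(0−172) = 172 − 129 = 43 → 43
  B: 61 − 45.75 = 15.25 → 15
rgb(63, 43, 15) = #3F2B0F.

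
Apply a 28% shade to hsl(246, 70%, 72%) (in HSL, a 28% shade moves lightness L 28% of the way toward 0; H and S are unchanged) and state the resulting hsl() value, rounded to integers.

hsl(246, 70%, 52%)

L moves 28% from 72 toward 0: 72 − 20.16 = 51.84 → 52.
H and S are unchanged.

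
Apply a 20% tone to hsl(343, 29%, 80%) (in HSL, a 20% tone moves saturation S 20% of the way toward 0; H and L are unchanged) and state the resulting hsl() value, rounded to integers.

S moves 20% from 29 toward 0: 29 − 5.8 = 23.2 → 23.
H and L are unchanged.

hsl(343, 23%, 80%)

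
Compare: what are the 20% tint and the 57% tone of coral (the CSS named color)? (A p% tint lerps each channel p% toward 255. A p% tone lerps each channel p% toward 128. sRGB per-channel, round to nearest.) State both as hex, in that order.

#FF9973, #B7806B

CSS coral is rgb(255, 127, 80).
20% tint:
  R: 255 + 0.2×(255−255) = 255 + 0 = 255 → 255
  G: 127 + 0.2×(255−127) = 127 + 25.6 = 152.6 → 153
  B: 80 + 35 = 115 → 115
  → #FF9973
57% tone:
  R: 255 + 0.57×(128−255) = 255 − 72.39 = 182.61 → 183
  G: 127 + 0.57 = 127.57 → 128
  B: 80 + 27.36 = 107.36 → 107
  → #B7806B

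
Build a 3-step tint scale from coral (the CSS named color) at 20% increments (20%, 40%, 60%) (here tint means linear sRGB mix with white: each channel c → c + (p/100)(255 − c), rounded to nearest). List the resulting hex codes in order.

CSS coral is rgb(255, 127, 80).
20%: (255→255, 127 + 25.6 = 152.6→153, 80 + 35 = 115→115) → #ff9973
40%: (255→255, 127 + 51.2 = 178.2→178, 80 + 70 = 150→150) → #ffb296
60%: (255→255, 127 + 76.8 = 203.8→204, 80 + 105 = 185→185) → #ffccb9

#ff9973, #ffb296, #ffccb9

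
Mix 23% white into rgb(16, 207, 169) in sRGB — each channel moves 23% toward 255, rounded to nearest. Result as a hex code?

Per channel, c → c + 0.23(255 − c):
  R: 16 + 0.23×(255−16) = 16 + 54.97 = 70.97 → 71
  G: 207 + 11.04 = 218.04 → 218
  B: 169 + 0.23×(255−169) = 169 + 19.78 = 188.78 → 189
rgb(71, 218, 189) = #47DABD.

#47DABD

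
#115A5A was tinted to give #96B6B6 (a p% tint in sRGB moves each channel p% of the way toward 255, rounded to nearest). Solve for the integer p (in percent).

56%

#115A5A is rgb(17, 90, 90); #96B6B6 is rgb(150, 182, 182).
On the R channel (widest range): 150 ≈ 17 + (p/100)(255 − 17), so p ≈ 100×(150 − 17)/(255 − 17) = 13300/238 = 55.88.
p = 56 reproduces all three channels after rounding.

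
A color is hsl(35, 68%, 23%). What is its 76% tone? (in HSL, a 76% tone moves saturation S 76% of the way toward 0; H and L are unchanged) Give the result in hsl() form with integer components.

hsl(35, 16%, 23%)

S moves 76% from 68 toward 0: 68 − 51.68 = 16.32 → 16.
H and L are unchanged.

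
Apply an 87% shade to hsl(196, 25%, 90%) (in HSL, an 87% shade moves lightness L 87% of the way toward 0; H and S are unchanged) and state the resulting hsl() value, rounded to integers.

hsl(196, 25%, 12%)

L moves 87% from 90 toward 0: 90 − 78.3 = 11.7 → 12.
H and S are unchanged.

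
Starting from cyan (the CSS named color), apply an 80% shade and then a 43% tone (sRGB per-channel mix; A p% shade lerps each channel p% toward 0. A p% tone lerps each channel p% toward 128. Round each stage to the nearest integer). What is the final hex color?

CSS cyan is rgb(0, 255, 255).
Per channel, c → c + 0.8(0 − c):
  R: 0 + 0 = 0 → 0
  G: 255 + 0.8×(0−255) = 255 − 204 = 51 → 51
  B: 255 + 0.8×(0−255) = 255 − 204 = 51 → 51
After the shade: rgb(0, 51, 51) = #003333.
Lerp each channel 43% toward 128:
  R: 0 + 0.43×(128−0) = 0 + 55.04 = 55.04 → 55
  G: 51 + 0.43×(128−51) = 51 + 33.11 = 84.11 → 84
  B: 51 + 33.11 = 84.11 → 84
rgb(55, 84, 84) = #375454.

#375454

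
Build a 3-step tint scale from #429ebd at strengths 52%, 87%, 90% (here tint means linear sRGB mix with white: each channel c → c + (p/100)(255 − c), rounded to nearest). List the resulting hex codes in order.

#429ebd is rgb(66, 158, 189).
52%: (66 + 98.28 = 164.28→164, 158 + 50.44 = 208.44→208, 189 + 34.32 = 223.32→223) → #a4d0df
87%: (66 + 164.43 = 230.43→230, 158 + 84.39 = 242.39→242, 189 + 57.42 = 246.42→246) → #e6f2f6
90%: (66 + 170.1 = 236.1→236, 158 + 87.3 = 245.3→245, 189 + 59.4 = 248.4→248) → #ecf5f8

#a4d0df, #e6f2f6, #ecf5f8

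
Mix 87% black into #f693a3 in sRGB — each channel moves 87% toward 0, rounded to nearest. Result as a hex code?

#f693a3 is rgb(246, 147, 163).
Per channel, c → c + 0.87(0 − c):
  R: 246 − 214.02 = 31.98 → 32
  G: 147 − 127.89 = 19.11 → 19
  B: 163 + 0.87×(0−163) = 163 − 141.81 = 21.19 → 21
rgb(32, 19, 21) = #201315.

#201315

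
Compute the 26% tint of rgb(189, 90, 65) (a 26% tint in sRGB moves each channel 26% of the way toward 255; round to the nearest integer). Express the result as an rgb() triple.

A 26% tint moves each channel 26% toward 255:
  R: 189 + 0.26×(255−189) = 189 + 17.16 = 206.16 → 206
  G: 90 + 0.26×(255−90) = 90 + 42.9 = 132.9 → 133
  B: 65 + 49.4 = 114.4 → 114

rgb(206, 133, 114)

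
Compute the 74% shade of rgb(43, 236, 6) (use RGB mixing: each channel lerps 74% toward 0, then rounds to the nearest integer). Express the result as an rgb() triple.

Per channel, c → c + 0.74(0 − c):
  R: 43 − 31.82 = 11.18 → 11
  G: 236 − 174.64 = 61.36 → 61
  B: 6 − 4.44 = 1.56 → 2

rgb(11, 61, 2)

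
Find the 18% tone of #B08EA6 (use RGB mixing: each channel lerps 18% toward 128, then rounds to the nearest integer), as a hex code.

#B08EA6 is rgb(176, 142, 166).
Lerp each channel 18% toward 128:
  R: 176 + 0.18×(128−176) = 176 − 8.64 = 167.36 → 167
  G: 142 + 0.18×(128−142) = 142 − 2.52 = 139.48 → 139
  B: 166 − 6.84 = 159.16 → 159
rgb(167, 139, 159) = #A78B9F.

#A78B9F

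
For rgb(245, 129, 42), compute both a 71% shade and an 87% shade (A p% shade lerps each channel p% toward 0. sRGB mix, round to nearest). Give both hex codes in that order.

71% shade:
  R: 245 + 0.71×(0−245) = 245 − 173.95 = 71.05 → 71
  G: 129 − 91.59 = 37.41 → 37
  B: 42 + 0.71×(0−42) = 42 − 29.82 = 12.18 → 12
  → #47250c
87% shade:
  R: 245 + 0.87×(0−245) = 245 − 213.15 = 31.85 → 32
  G: 129 + 0.87×(0−129) = 129 − 112.23 = 16.77 → 17
  B: 42 − 36.54 = 5.46 → 5
  → #201105

#47250c, #201105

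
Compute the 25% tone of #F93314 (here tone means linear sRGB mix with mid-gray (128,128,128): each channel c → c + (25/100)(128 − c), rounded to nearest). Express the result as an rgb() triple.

rgb(219, 70, 47)

#F93314 is rgb(249, 51, 20).
Lerp each channel 25% toward 128:
  R: 249 + 0.25×(128−249) = 249 − 30.25 = 218.75 → 219
  G: 51 + 19.25 = 70.25 → 70
  B: 20 + 0.25×(128−20) = 20 + 27 = 47 → 47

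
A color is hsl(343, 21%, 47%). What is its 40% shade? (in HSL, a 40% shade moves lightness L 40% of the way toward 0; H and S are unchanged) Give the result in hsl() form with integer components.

hsl(343, 21%, 28%)

L moves 40% from 47 toward 0: 47 − 18.8 = 28.2 → 28.
H and S are unchanged.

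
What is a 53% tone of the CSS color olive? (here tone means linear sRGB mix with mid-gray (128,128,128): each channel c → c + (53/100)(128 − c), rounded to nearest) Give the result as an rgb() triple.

rgb(128, 128, 68)

CSS olive is rgb(128, 128, 0).
Per channel, c → c + 0.53(128 − c):
  R: 128 + 0 = 128 → 128
  G: 128 + 0 = 128 → 128
  B: 0 + 0.53×(128−0) = 0 + 67.84 = 67.84 → 68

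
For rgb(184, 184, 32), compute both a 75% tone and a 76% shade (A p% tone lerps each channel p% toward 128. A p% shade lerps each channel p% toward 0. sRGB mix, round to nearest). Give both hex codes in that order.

75% tone:
  R: 184 − 42 = 142 → 142
  G: 184 − 42 = 142 → 142
  B: 32 + 0.75×(128−32) = 32 + 72 = 104 → 104
  → #8E8E68
76% shade:
  R: 184 − 139.84 = 44.16 → 44
  G: 184 − 139.84 = 44.16 → 44
  B: 32 + 0.76×(0−32) = 32 − 24.32 = 7.68 → 8
  → #2C2C08

#8E8E68, #2C2C08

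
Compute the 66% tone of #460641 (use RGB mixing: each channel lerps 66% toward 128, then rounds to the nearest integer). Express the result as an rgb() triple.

rgb(108, 87, 107)

#460641 is rgb(70, 6, 65).
Lerp each channel 66% toward 128:
  R: 70 + 0.66×(128−70) = 70 + 38.28 = 108.28 → 108
  G: 6 + 80.52 = 86.52 → 87
  B: 65 + 0.66×(128−65) = 65 + 41.58 = 106.58 → 107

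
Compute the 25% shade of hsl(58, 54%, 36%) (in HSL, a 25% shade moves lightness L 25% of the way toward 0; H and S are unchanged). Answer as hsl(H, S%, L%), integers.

L moves 25% from 36 toward 0: 36 − 9 = 27 → 27.
H and S are unchanged.

hsl(58, 54%, 27%)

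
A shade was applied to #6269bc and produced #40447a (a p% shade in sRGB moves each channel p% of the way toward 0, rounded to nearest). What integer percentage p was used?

#6269bc is rgb(98, 105, 188); #40447a is rgb(64, 68, 122).
On the B channel (widest range): 122 ≈ 188 + (p/100)(0 − 188), so p ≈ 100×(122 − 188)/(0 − 188) = -6600/-188 = 35.11.
p = 35 reproduces all three channels after rounding.

35%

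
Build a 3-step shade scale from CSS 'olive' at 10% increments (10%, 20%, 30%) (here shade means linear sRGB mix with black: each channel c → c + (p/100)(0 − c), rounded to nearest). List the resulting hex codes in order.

CSS olive is rgb(128, 128, 0).
10%: (128 − 12.8 = 115.2→115, 128 − 12.8 = 115.2→115, 0→0) → #737300
20%: (128 − 25.6 = 102.4→102, 128 − 25.6 = 102.4→102, 0→0) → #666600
30%: (128 − 38.4 = 89.6→90, 128 − 38.4 = 89.6→90, 0→0) → #5A5A00

#737300, #666600, #5A5A00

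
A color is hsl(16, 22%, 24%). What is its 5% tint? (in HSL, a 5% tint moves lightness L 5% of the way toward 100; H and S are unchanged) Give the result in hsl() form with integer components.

hsl(16, 22%, 28%)

L moves 5% from 24 toward 100: 24 + 3.8 = 27.8 → 28.
H and S are unchanged.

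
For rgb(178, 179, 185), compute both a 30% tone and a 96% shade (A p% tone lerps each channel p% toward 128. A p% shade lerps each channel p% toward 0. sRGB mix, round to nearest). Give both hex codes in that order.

30% tone:
  R: 178 + 0.3×(128−178) = 178 − 15 = 163 → 163
  G: 179 + 0.3×(128−179) = 179 − 15.3 = 163.7 → 164
  B: 185 + 0.3×(128−185) = 185 − 17.1 = 167.9 → 168
  → #a3a4a8
96% shade:
  R: 178 + 0.96×(0−178) = 178 − 170.88 = 7.12 → 7
  G: 179 + 0.96×(0−179) = 179 − 171.84 = 7.16 → 7
  B: 185 + 0.96×(0−185) = 185 − 177.6 = 7.4 → 7
  → #070707

#a3a4a8, #070707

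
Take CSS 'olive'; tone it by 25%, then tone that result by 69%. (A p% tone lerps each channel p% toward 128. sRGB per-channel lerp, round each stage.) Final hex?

#808062

CSS olive is rgb(128, 128, 0).
Lerp each channel 25% toward 128:
  R: 128 + 0.25×(128−128) = 128 + 0 = 128 → 128
  G: 128 + 0 = 128 → 128
  B: 0 + 0.25×(128−0) = 0 + 32 = 32 → 32
After the tone: rgb(128, 128, 32) = #808020.
Lerp each channel 69% toward 128:
  R: 128 + 0.69×(128−128) = 128 + 0 = 128 → 128
  G: 128 + 0.69×(128−128) = 128 + 0 = 128 → 128
  B: 32 + 0.69×(128−32) = 32 + 66.24 = 98.24 → 98
rgb(128, 128, 98) = #808062.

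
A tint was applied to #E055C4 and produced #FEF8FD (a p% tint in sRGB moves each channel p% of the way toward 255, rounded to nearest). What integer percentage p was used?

#E055C4 is rgb(224, 85, 196); #FEF8FD is rgb(254, 248, 253).
On the G channel (widest range): 248 ≈ 85 + (p/100)(255 − 85), so p ≈ 100×(248 − 85)/(255 − 85) = 16300/170 = 95.88.
p = 96 reproduces all three channels after rounding.

96%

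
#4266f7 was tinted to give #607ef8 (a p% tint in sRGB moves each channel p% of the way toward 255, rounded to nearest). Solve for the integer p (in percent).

16%

#4266f7 is rgb(66, 102, 247); #607ef8 is rgb(96, 126, 248).
On the R channel (widest range): 96 ≈ 66 + (p/100)(255 − 66), so p ≈ 100×(96 − 66)/(255 − 66) = 3000/189 = 15.87.
p = 16 reproduces all three channels after rounding.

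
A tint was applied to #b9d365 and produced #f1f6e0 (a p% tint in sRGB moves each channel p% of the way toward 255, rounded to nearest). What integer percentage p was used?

80%

#b9d365 is rgb(185, 211, 101); #f1f6e0 is rgb(241, 246, 224).
On the B channel (widest range): 224 ≈ 101 + (p/100)(255 − 101), so p ≈ 100×(224 − 101)/(255 − 101) = 12300/154 = 79.87.
p = 80 reproduces all three channels after rounding.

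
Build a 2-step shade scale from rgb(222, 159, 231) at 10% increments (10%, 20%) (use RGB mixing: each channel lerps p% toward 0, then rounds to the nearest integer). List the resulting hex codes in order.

#C88FD0, #B27FB9

10%: (222 − 22.2 = 199.8→200, 159 − 15.9 = 143.1→143, 231 − 23.1 = 207.9→208) → #C88FD0
20%: (222 − 44.4 = 177.6→178, 159 − 31.8 = 127.2→127, 231 − 46.2 = 184.8→185) → #B27FB9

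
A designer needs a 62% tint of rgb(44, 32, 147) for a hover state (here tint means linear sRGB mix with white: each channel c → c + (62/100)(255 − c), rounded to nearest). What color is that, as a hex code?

#AFAAD6

Lerp each channel 62% toward 255:
  R: 44 + 0.62×(255−44) = 44 + 130.82 = 174.82 → 175
  G: 32 + 0.62×(255−32) = 32 + 138.26 = 170.26 → 170
  B: 147 + 0.62×(255−147) = 147 + 66.96 = 213.96 → 214
rgb(175, 170, 214) = #AFAAD6.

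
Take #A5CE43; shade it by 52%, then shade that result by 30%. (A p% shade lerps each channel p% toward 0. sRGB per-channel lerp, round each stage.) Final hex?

#374516

#A5CE43 is rgb(165, 206, 67).
Lerp each channel 52% toward 0:
  R: 165 − 85.8 = 79.2 → 79
  G: 206 + 0.52×(0−206) = 206 − 107.12 = 98.88 → 99
  B: 67 − 34.84 = 32.16 → 32
After the shade: rgb(79, 99, 32) = #4F6320.
Lerp each channel 30% toward 0:
  R: 79 + 0.3×(0−79) = 79 − 23.7 = 55.3 → 55
  G: 99 + 0.3×(0−99) = 99 − 29.7 = 69.3 → 69
  B: 32 − 9.6 = 22.4 → 22
rgb(55, 69, 22) = #374516.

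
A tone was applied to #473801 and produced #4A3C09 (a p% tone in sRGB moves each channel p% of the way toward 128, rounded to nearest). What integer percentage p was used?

#473801 is rgb(71, 56, 1); #4A3C09 is rgb(74, 60, 9).
On the B channel (widest range): 9 ≈ 1 + (p/100)(128 − 1), so p ≈ 100×(9 − 1)/(128 − 1) = 800/127 = 6.30.
p = 6 reproduces all three channels after rounding.

6%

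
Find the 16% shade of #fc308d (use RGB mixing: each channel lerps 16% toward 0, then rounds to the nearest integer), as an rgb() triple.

rgb(212, 40, 118)

#fc308d is rgb(252, 48, 141).
A 16% shade moves each channel 16% toward 0:
  R: 252 + 0.16×(0−252) = 252 − 40.32 = 211.68 → 212
  G: 48 − 7.68 = 40.32 → 40
  B: 141 − 22.56 = 118.44 → 118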